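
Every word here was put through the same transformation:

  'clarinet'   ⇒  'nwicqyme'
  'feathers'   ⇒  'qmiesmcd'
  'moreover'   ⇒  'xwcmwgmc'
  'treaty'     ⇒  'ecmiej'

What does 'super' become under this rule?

The shift depends on letter class: consonant c→n is +11, but vowel a→i is +8. Two shifts are in play — +8 for a/e/i/o/u, +11 for every other letter.
Applying it to super: s(cons)+11=d, u(vowel)+8=c, p(cons)+11=a, e(vowel)+8=m, r(cons)+11=c.

dcamc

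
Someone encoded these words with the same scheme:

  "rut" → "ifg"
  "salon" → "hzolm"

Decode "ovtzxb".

Each pair mirrors across the alphabet (r↔i, u↔f, t↔g): positions sum to 25. Letters are reflected about the middle of the alphabet (position → 25−position): Atbash.
Reversing it on ovtzxb: o↔l, v↔e, t↔g, z↔a, x↔c, b↔y.

legacy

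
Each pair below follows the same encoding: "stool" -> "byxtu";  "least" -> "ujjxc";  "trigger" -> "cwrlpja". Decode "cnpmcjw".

tighten

It's a Vigenère-style cipher with numeric key [9,5]: position i shifts by key[i mod 2].
Undoing it on cnpmcjw: c−9=t, n−5=i, p−9=g, m−5=h, c−9=t, j−5=e, w−9=n.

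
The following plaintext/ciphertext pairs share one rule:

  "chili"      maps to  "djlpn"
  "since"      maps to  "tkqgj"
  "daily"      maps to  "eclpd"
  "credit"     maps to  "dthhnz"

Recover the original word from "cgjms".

Each letter shifts forward by (position + 1), i.e. 1, 2, 3, … — the shift grows by one for each successive letter.
Undoing it on cgjms: c−1=b, g−2=e, j−3=g, m−4=i, s−5=n.

begin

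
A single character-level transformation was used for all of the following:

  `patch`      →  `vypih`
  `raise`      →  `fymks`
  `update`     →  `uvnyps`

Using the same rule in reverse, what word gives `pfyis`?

trace

Treating letters as 0–25, the rule is x ↦ 5x + 24 (mod 26).
Reversing it on pfyis: p(15)→21·(15−24)≡19=t; f(5)→21·(5−24)≡17=r; y(24)→21·(24−24)≡0=a; i(8)→21·(8−24)≡2=c; s(18)→21·(18−24)≡4=e (all mod 26).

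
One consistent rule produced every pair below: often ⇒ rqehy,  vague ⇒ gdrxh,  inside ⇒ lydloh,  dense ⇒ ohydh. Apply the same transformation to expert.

hiahce

The rule splits by letter class: vowels +3, consonants +11.
For expert: e(vowel)+3=h, x(cons)+11=i, p(cons)+11=a, e(vowel)+3=h, r(cons)+11=c, t(cons)+11=e.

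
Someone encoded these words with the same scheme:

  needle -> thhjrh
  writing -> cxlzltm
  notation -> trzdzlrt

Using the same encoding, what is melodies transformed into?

The rule splits by letter class: vowels +3, consonants +6.
Applying it to melodies: m(cons)+6=s, e(vowel)+3=h, l(cons)+6=r, o(vowel)+3=r, d(cons)+6=j, i(vowel)+3=l, e(vowel)+3=h, s(cons)+6=y.

shrrjlhy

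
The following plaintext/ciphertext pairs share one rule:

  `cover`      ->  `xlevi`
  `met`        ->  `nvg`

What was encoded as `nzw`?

Letters are reflected about the middle of the alphabet (position → 25−position): Atbash.
Reversing it on nzw: n↔m, z↔a, w↔d.

mad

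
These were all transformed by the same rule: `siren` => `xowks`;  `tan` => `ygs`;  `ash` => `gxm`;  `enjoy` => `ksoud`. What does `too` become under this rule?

yuu

The shift depends on letter class: consonant s→x is +5, but vowel i→o is +6. Vowels shift forward by 6 and consonants shift forward by 5.
On too: t(cons)+5=y, o(vowel)+6=u, o(vowel)+6=u.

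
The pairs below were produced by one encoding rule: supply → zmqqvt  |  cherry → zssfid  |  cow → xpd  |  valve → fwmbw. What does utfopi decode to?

honest

The output letters match the input read backwards, each shifted +1: supply reversed is ylppus. Two steps: reverse the string, then apply a Caesar shift of +1.
Undoing it on utfopi: shift back: u−1=t, t−1=s, f−1=e, o−1=n, p−1=o, i−1=h → tsenoh; then reverse → honest.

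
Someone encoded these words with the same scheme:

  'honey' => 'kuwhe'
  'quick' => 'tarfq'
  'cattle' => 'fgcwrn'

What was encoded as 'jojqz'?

Shifts by position in honey: pos 0: h→k (+3), pos 1: o→u (+6), pos 2: n→w (+9), pos 3: e→h (+3), pos 4: y→e (+6) — repeating every 3. The shifts repeat in a cycle of length 3: positions 0,1,… shift by +3, +6, +9, then the pattern repeats.
Reversing it on jojqz: j−3=g, o−6=i, j−9=a, q−3=n, z−6=t.

giant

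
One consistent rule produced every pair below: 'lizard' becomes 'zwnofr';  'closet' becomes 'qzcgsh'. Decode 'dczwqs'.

Compare letters: l→z is +14, i→w is +14, z→n is +14 — a constant shift. It's a constant shift of +14 (ROT14).
Decoding dczwqs: d−14=p, c−14=o, z−14=l, w−14=i, q−14=c, s−14=e.

police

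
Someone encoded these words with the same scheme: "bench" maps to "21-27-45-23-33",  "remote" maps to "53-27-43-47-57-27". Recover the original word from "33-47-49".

hop

b(#2)→21 and e(#5)→27: differences scale by 2, so n = 2·pos + 17. Each letter becomes 2×(its alphabet position, a=1..z=26) + 17.
Undoing it on 33-47-49: 33→(33−17)÷2=8=h, 47→(47−17)÷2=15=o, 49→(49−17)÷2=16=p.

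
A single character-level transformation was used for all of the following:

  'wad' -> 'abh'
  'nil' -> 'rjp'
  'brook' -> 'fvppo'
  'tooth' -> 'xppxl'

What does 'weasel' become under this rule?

The shift depends on letter class: consonant w→a is +4, but vowel a→b is +1. The rule splits by letter class: vowels +1, consonants +4.
Applying it to weasel: w(cons)+4=a, e(vowel)+1=f, a(vowel)+1=b, s(cons)+4=w, e(vowel)+1=f, l(cons)+4=p.

afbwfp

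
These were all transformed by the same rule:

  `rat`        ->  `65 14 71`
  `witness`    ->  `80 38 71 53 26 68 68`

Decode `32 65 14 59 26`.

grape

r(#18)→65 and a(#1)→14: differences scale by 3, so n = 3·pos + 11. With a=1..z=26, the number is 3·pos + 11.
Decoding 32 65 14 59 26: 32→(32−11)÷3=7=g, 65→(65−11)÷3=18=r, 14→(14−11)÷3=1=a, 59→(59−11)÷3=16=p, 26→(26−11)÷3=5=e.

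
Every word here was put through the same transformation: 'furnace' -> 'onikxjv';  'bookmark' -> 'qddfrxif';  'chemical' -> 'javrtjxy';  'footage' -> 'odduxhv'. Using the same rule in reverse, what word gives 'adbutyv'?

hostile

f(5)→o(14) and u(20)→n(13) fit y≡19x+23 (mod 26); the inverse of 19 mod 26 is 11. Each letter's alphabet position (a=0..z=25) is mapped through 19·x+23 mod 26 — an affine cipher.
Decoding adbutyv: a(0)→11·(0−23)≡7=h; d(3)→11·(3−23)≡14=o; b(1)→11·(1−23)≡18=s; u(20)→11·(20−23)≡19=t; t(19)→11·(19−23)≡8=i; y(24)→11·(24−23)≡11=l; v(21)→11·(21−23)≡4=e (all mod 26).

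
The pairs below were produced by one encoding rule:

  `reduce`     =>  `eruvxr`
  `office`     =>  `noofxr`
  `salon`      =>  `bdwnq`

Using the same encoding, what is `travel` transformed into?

r(17)→e(4) and e(4)→r(17) fit y≡23x+3 (mod 26); the inverse of 23 mod 26 is 17. This is an affine cipher: with a=0,…,z=25, each position x becomes (23x+3) mod 26.
On travel: t(19)→23·19+3≡24=y; r(17)→23·17+3≡4=e; a(0)→23·0+3≡3=d; v(21)→23·21+3≡18=s; e(4)→23·4+3≡17=r; l(11)→23·11+3≡22=w (all mod 26).

yedsrw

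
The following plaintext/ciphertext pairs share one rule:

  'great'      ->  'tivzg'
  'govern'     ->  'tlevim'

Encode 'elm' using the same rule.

Each pair mirrors across the alphabet (g↔t, r↔i, e↔v): positions sum to 25. Letters are reflected about the middle of the alphabet (position → 25−position): Atbash.
Applying it to elm: e↔v, l↔o, m↔n.

von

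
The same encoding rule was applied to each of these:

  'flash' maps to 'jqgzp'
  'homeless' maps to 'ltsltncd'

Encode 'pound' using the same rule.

ttaul

Letter i (0-indexed) is shifted by i+4, so successive shifts are 4, 5, 6, ….
On pound: p+4=t, o+5=t, u+6=a, n+7=u, d+8=l.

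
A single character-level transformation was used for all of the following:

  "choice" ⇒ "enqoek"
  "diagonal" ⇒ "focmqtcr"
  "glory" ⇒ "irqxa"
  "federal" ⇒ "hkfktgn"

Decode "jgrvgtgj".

happened

Shifts by position in choice: pos 0: c→e (+2), pos 1: h→n (+6), pos 2: o→q (+2), pos 3: i→o (+6) — repeating every 2. A repeating key of period 2 is used — shifts +2, +6 over and over.
Decoding jgrvgtgj: j−2=h, g−6=a, r−2=p, v−6=p, g−2=e, t−6=n, g−2=e, j−6=d.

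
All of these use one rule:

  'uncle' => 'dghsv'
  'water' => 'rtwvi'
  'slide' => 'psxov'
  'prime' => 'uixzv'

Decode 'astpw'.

u(20)→d(3) and n(13)→g(6) fit y≡7x+19 (mod 26); the inverse of 7 mod 26 is 15. Treating letters as 0–25, the rule is x ↦ 7x + 19 (mod 26).
Decoding astpw: a(0)→15·(0−19)≡1=b; s(18)→15·(18−19)≡11=l; t(19)→15·(19−19)≡0=a; p(15)→15·(15−19)≡18=s; w(22)→15·(22−19)≡19=t (all mod 26).

blast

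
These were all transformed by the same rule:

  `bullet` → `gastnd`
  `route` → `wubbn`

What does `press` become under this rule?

In bullet: b→g is +5, u→a is +6, l→s is +7, l→t is +8 — the shift increases by 1 each position. The shift increases by 1 at each position, starting from +5: 5, 6, 7, ….
Applying it to press: p+5=u, r+6=x, e+7=l, s+8=a, s+9=b.

uxlab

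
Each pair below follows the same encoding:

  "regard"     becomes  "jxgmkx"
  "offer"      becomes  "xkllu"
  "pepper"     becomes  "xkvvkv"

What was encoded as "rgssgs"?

The output letters match the input read backwards, each shifted +6: regard reversed is drager. Read the word backwards and shift each letter +6.
Reversing it on rgssgs: shift back: r−6=l, g−6=a, s−6=m, s−6=m, g−6=a, s−6=m → lammam; then reverse → mammal.

mammal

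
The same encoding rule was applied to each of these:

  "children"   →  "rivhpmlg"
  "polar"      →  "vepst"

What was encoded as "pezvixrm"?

Two steps: reverse the string, then apply a Caesar shift of +4.
Reversing it on pezvixrm: shift back: p−4=l, e−4=a, z−4=v, v−4=r, i−4=e, x−4=t, r−4=n, m−4=i → lavretni; then reverse → interval.

interval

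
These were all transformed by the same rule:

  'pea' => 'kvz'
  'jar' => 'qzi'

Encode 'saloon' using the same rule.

Each pair mirrors across the alphabet (p↔k, e↔v, a↔z): positions sum to 25. Letters are reflected about the middle of the alphabet (position → 25−position): Atbash.
For saloon: s↔h, a↔z, l↔o, o↔l, o↔l, n↔m.

hzollm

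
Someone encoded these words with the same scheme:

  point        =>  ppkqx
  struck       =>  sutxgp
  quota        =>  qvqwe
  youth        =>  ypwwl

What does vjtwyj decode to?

virtue

Letter i (0-indexed) is shifted by i+0, so successive shifts are 0, 1, 2, ….
Reversing it on vjtwyj: v−0=v, j−1=i, t−2=r, w−3=t, y−4=u, j−5=e.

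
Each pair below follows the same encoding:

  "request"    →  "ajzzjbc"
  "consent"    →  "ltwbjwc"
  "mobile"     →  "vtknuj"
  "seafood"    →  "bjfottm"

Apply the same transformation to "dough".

mtzpq

The shift depends on letter class: consonant r→a is +9, but vowel e→j is +5. Vowels shift forward by 5 and consonants shift forward by 9.
On dough: d(cons)+9=m, o(vowel)+5=t, u(vowel)+5=z, g(cons)+9=p, h(cons)+9=q.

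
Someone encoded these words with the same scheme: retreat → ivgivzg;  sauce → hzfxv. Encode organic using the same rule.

Each pair mirrors across the alphabet (r↔i, e↔v, t↔g): positions sum to 25. Letters are reflected about the middle of the alphabet (position → 25−position): Atbash.
Applying it to organic: o↔l, r↔i, g↔t, a↔z, n↔m, i↔r, c↔x.

litzmrx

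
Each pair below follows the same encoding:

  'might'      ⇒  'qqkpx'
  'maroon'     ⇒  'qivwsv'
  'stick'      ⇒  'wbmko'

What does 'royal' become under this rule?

Shifts by position in might: pos 0: m→q (+4), pos 1: i→q (+8), pos 2: g→k (+4), pos 3: h→p (+8) — repeating every 2. The shifts repeat in a cycle of length 2: positions 0,1,… shift by +4, +8, then the pattern repeats.
For royal: r+4=v, o+8=w, y+4=c, a+8=i, l+4=p.

vwcip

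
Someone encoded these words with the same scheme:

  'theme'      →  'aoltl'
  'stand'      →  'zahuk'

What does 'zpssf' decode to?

Compare letters: t→a is +7, h→o is +7, e→l is +7 — a constant shift. It's a constant shift of +7 (ROT7).
Decoding zpssf: z−7=s, p−7=i, s−7=l, s−7=l, f−7=y.

silly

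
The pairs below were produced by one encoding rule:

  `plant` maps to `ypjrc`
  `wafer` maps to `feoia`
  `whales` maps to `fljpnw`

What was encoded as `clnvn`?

there

Shifts by position in plant: pos 0: p→y (+9), pos 1: l→p (+4), pos 2: a→j (+9), pos 3: n→r (+4) — repeating every 2. A repeating key of period 2 is used — shifts +9, +4 over and over.
Reversing it on clnvn: c−9=t, l−4=h, n−9=e, v−4=r, n−9=e.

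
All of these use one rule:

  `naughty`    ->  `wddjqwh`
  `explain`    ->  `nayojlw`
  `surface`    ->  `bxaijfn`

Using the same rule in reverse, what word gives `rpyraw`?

import

A repeating key of period 2 is used — shifts +9, +3 over and over.
Decoding rpyraw: r−9=i, p−3=m, y−9=p, r−3=o, a−9=r, w−3=t.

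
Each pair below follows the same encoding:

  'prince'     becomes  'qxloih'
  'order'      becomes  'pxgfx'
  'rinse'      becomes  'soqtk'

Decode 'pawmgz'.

Shifts by position in prince: pos 0: p→q (+1), pos 1: r→x (+6), pos 2: i→l (+3), pos 3: n→o (+1), pos 4: c→i (+6), pos 5: e→h (+3) — repeating every 3. The shifts repeat in a cycle of length 3: positions 0,1,… shift by +1, +6, +3, then the pattern repeats.
Undoing it on pawmgz: p−1=o, a−6=u, w−3=t, m−1=l, g−6=a, z−3=w.

outlaw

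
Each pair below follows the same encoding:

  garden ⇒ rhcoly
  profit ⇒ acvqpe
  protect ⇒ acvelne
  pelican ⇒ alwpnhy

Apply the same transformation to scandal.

dnhyohw

The shift depends on letter class: consonant g→r is +11, but vowel a→h is +7. The rule splits by letter class: vowels +7, consonants +11.
On scandal: s(cons)+11=d, c(cons)+11=n, a(vowel)+7=h, n(cons)+11=y, d(cons)+11=o, a(vowel)+7=h, l(cons)+11=w.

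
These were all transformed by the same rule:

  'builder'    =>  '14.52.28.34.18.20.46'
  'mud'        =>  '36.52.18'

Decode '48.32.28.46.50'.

skirt

b(#2)→14 and u(#21)→52: differences scale by 2, so n = 2·pos + 10. Each letter becomes 2×(its alphabet position, a=1..z=26) + 10.
Undoing it on 48.32.28.46.50: 48→(48−10)÷2=19=s, 32→(32−10)÷2=11=k, 28→(28−10)÷2=9=i, 46→(46−10)÷2=18=r, 50→(50−10)÷2=20=t.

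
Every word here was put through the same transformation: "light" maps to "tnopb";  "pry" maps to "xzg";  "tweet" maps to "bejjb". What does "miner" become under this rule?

The shift depends on letter class: consonant l→t is +8, but vowel i→n is +5. The rule splits by letter class: vowels +5, consonants +8.
Applying it to miner: m(cons)+8=u, i(vowel)+5=n, n(cons)+8=v, e(vowel)+5=j, r(cons)+8=z.

unvjz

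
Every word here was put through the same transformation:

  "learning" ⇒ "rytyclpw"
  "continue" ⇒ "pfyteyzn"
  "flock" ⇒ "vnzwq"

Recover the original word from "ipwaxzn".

The output letters match the input read backwards, each shifted +11: learning reversed is gninrael. Read the word backwards and shift each letter +11.
Decoding ipwaxzn: shift back: i−11=x, p−11=e, w−11=l, a−11=p, x−11=m, z−11=o, n−11=c → xelpmoc; then reverse → complex.

complex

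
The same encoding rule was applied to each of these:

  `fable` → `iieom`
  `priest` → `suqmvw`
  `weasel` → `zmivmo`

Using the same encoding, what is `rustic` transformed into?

The shift depends on letter class: consonant f→i is +3, but vowel a→i is +8. The rule splits by letter class: vowels +8, consonants +3.
On rustic: r(cons)+3=u, u(vowel)+8=c, s(cons)+3=v, t(cons)+3=w, i(vowel)+8=q, c(cons)+3=f.

ucvwqf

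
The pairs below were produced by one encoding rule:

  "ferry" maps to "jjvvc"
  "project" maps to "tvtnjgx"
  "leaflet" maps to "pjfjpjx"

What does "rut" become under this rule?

The shift depends on letter class: consonant f→j is +4, but vowel e→j is +5. Two shifts are in play — +5 for a/e/i/o/u, +4 for every other letter.
Applying it to rut: r(cons)+4=v, u(vowel)+5=z, t(cons)+4=x.

vzx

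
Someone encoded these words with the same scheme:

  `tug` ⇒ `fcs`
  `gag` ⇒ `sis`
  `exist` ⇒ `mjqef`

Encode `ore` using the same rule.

Two shifts are in play — +8 for a/e/i/o/u, +12 for every other letter.
On ore: o(vowel)+8=w, r(cons)+12=d, e(vowel)+8=m.

wdm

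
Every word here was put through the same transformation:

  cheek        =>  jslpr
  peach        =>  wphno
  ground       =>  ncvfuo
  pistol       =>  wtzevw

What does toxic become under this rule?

azetj

Shifts by position in cheek: pos 0: c→j (+7), pos 1: h→s (+11), pos 2: e→l (+7), pos 3: e→p (+11) — repeating every 2. It's a Vigenère-style cipher with numeric key [7,11]: position i shifts by key[i mod 2].
For toxic: t+7=a, o+11=z, x+7=e, i+11=t, c+7=j.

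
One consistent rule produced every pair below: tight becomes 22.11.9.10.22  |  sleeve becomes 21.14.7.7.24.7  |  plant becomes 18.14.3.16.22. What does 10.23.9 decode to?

hug

t is letter #20 and maps to 22: an offset of 2. The number is (letter's place in the alphabet, a=1) + 2.
Undoing it on 10.23.9: 10→(10−2)÷1=8=h, 23→(23−2)÷1=21=u, 9→(9−2)÷1=7=g.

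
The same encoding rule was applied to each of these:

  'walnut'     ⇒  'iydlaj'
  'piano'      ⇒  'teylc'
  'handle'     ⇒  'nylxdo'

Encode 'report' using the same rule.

botcbj

w(22)→i(8) and a(0)→y(24) fit y≡17x+24 (mod 26); the inverse of 17 mod 26 is 23. Treating letters as 0–25, the rule is x ↦ 17x + 24 (mod 26).
On report: r(17)→17·17+24≡1=b; e(4)→17·4+24≡14=o; p(15)→17·15+24≡19=t; o(14)→17·14+24≡2=c; r(17)→17·17+24≡1=b; t(19)→17·19+24≡9=j (all mod 26).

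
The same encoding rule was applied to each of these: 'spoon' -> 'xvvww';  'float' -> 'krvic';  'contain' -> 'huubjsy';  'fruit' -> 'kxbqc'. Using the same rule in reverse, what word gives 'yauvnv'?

tunnel

In spoon: s→x is +5, p→v is +6, o→v is +7, o→w is +8 — the shift increases by 1 each position. Letter i (0-indexed) is shifted by i+5, so successive shifts are 5, 6, 7, ….
Reversing it on yauvnv: y−5=t, a−6=u, u−7=n, v−8=n, n−9=e, v−10=l.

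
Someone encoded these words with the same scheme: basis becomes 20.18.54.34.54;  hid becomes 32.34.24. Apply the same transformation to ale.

18.40.26

b(#2)→20 and a(#1)→18: differences scale by 2, so n = 2·pos + 16. The formula is n = 2×(alphabet index, a=1) + 16.
Applying it to ale: a=1→18, l=12→40, e=5→26.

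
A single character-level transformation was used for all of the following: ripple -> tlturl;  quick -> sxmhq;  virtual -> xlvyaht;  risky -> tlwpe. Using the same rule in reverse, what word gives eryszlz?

counter

In ripple: r→t is +2, i→l is +3, p→t is +4, p→u is +5 — the shift increases by 1 each position. Letter i (0-indexed) is shifted by i+2, so successive shifts are 2, 3, 4, ….
Reversing it on eryszlz: e−2=c, r−3=o, y−4=u, s−5=n, z−6=t, l−7=e, z−8=r.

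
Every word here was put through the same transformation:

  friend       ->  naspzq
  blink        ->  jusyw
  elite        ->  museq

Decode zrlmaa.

ribbon

The shift increases by 1 at each position, starting from +8: 8, 9, 10, ….
Decoding zrlmaa: z−8=r, r−9=i, l−10=b, m−11=b, a−12=o, a−13=n.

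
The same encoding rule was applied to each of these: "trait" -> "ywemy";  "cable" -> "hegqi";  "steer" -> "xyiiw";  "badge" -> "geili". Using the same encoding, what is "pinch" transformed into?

umshm

Two shifts are in play — +4 for a/e/i/o/u, +5 for every other letter.
On pinch: p(cons)+5=u, i(vowel)+4=m, n(cons)+5=s, c(cons)+5=h, h(cons)+5=m.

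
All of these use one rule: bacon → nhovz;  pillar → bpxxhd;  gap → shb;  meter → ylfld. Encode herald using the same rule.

Vowels shift forward by 7 and consonants shift forward by 12.
Applying it to herald: h(cons)+12=t, e(vowel)+7=l, r(cons)+12=d, a(vowel)+7=h, l(cons)+12=x, d(cons)+12=p.

tldhxp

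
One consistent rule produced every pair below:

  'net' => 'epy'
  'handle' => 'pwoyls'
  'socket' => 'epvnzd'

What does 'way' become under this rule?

jlh

The word is reversed, then every letter is shifted forward by 11.
For way: reverse → yaw; then shift: y+11=j, a+11=l, w+11=h.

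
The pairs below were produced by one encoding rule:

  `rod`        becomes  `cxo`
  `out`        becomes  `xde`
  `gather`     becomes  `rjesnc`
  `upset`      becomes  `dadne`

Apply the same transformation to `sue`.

ddn

The shift depends on letter class: consonant r→c is +11, but vowel o→x is +9. The rule splits by letter class: vowels +9, consonants +11.
For sue: s(cons)+11=d, u(vowel)+9=d, e(vowel)+9=n.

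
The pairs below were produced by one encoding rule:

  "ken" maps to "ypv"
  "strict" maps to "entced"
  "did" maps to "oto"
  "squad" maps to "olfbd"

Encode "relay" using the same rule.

The output letters match the input read backwards, each shifted +11: ken reversed is nek. Read the word backwards and shift each letter +11.
Applying it to relay: reverse → yaler; then shift: y+11=j, a+11=l, l+11=w, e+11=p, r+11=c.

jlwpc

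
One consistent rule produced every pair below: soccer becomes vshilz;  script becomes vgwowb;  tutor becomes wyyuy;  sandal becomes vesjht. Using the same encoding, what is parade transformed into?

In soccer: s→v is +3, o→s is +4, c→h is +5, c→i is +6 — the shift increases by 1 each position. Letter i (0-indexed) is shifted by i+3, so successive shifts are 3, 4, 5, ….
Applying it to parade: p+3=s, a+4=e, r+5=w, a+6=g, d+7=k, e+8=m.

sewgkm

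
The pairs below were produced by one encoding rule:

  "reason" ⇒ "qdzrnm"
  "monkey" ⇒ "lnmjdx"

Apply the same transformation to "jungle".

Compare letters: r→q is +25, e→d is +25, a→z is +25 — a constant shift. It's a constant shift of +25 (ROT25).
Applying it to jungle: j+25=i, u+25=t, n+25=m, g+25=f, l+25=k, e+25=d.

itmfkd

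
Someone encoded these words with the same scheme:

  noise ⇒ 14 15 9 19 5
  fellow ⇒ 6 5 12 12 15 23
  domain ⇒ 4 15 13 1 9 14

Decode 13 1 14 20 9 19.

n is letter #14 and maps to 14: an offset of 0. Letters become their 1-indexed alphabet positions: a=1 … z=26.
Decoding 13 1 14 20 9 19: 13=m, 1=a, 14=n, 20=t, 9=i, 19=s.

mantis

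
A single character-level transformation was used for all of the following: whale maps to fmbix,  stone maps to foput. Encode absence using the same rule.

fdoftcb

The output letters match the input read backwards, each shifted +1: whale reversed is elahw. Read the word backwards and shift each letter +1.
Applying it to absence: reverse → ecnesba; then shift: e+1=f, c+1=d, n+1=o, e+1=f, s+1=t, b+1=c, a+1=b.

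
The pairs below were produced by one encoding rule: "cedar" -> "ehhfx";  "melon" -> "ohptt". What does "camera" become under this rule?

In cedar: c→e is +2, e→h is +3, d→h is +4, a→f is +5 — the shift increases by 1 each position. Letter i (0-indexed) is shifted by i+2, so successive shifts are 2, 3, 4, ….
On camera: c+2=e, a+3=d, m+4=q, e+5=j, r+6=x, a+7=h.

edqjxh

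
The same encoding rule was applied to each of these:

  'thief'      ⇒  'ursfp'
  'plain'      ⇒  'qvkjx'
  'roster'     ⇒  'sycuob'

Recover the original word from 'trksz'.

sharp

The shifts repeat in a cycle of length 3: positions 0,1,… shift by +1, +10, +10, then the pattern repeats.
Reversing it on trksz: t−1=s, r−10=h, k−10=a, s−1=r, z−10=p.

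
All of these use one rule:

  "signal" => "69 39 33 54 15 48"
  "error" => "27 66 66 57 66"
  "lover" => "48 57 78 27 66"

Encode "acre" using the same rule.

15 21 66 27

s(#19)→69 and i(#9)→39: differences scale by 3, so n = 3·pos + 12. Each letter becomes 3×(its alphabet position, a=1..z=26) + 12.
Applying it to acre: a=1→15, c=3→21, r=18→66, e=5→27.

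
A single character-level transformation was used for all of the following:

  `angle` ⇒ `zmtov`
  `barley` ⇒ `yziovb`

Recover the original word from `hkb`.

spy

Each pair mirrors across the alphabet (a↔z, n↔m, g↔t): positions sum to 25. Each letter is replaced by its mirror in the alphabet: a↔z, b↔y, c↔x, and so on (the Atbash cipher).
Decoding hkb: h↔s, k↔p, b↔y.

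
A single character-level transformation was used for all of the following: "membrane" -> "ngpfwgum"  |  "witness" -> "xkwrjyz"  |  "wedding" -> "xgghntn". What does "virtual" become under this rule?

wkuxzgs

In membrane: m→n is +1, e→g is +2, m→p is +3, b→f is +4 — the shift increases by 1 each position. Each letter shifts forward by (position + 1), i.e. 1, 2, 3, … — the shift grows by one for each successive letter.
Applying it to virtual: v+1=w, i+2=k, r+3=u, t+4=x, u+5=z, a+6=g, l+7=s.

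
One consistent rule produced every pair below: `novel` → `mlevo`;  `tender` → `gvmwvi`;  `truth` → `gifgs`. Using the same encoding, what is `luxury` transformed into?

Each pair mirrors across the alphabet (n↔m, o↔l, v↔e): positions sum to 25. This is the alphabet-reversal cipher (Atbash): a becomes z, b becomes y, etc.
On luxury: l↔o, u↔f, x↔c, u↔f, r↔i, y↔b.

ofcfib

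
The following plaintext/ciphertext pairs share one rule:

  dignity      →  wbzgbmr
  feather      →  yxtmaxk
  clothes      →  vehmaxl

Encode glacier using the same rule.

Compare letters: d→w is +19, i→b is +19, g→z is +19 — a constant shift. Every letter moves 19 places later in the alphabet, wrapping around z→a.
On glacier: g+19=z, l+19=e, a+19=t, c+19=v, i+19=b, e+19=x, r+19=k.

zetvbxk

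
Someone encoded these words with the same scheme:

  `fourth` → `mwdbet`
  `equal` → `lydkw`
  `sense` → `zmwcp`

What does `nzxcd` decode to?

gross

In fourth: f→m is +7, o→w is +8, u→d is +9, r→b is +10 — the shift increases by 1 each position. The shift increases by 1 at each position, starting from +7: 7, 8, 9, ….
Undoing it on nzxcd: n−7=g, z−8=r, x−9=o, c−10=s, d−11=s.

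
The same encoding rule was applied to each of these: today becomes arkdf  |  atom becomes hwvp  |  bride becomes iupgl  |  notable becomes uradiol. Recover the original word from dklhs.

Shifts by position in today: pos 0: t→a (+7), pos 1: o→r (+3), pos 2: d→k (+7), pos 3: a→d (+3) — repeating every 2. A repeating key of period 2 is used — shifts +7, +3 over and over.
Decoding dklhs: d−7=w, k−3=h, l−7=e, h−3=e, s−7=l.

wheel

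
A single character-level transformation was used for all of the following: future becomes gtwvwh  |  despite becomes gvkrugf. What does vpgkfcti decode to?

gradient

The output letters match the input read backwards, each shifted +2: future reversed is erutuf. Read the word backwards and shift each letter +2.
Undoing it on vpgkfcti: shift back: v−2=t, p−2=n, g−2=e, k−2=i, f−2=d, c−2=a, t−2=r, i−2=g → tneidarg; then reverse → gradient.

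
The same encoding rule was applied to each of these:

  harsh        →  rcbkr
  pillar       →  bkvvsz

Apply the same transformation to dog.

qyn

Two steps: reverse the string, then apply a Caesar shift of +10.
For dog: reverse → god; then shift: g+10=q, o+10=y, d+10=n.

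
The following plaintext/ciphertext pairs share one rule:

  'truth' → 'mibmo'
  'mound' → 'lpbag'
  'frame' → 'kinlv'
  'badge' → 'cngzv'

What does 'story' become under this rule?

xmpij

t(19)→m(12) and r(17)→i(8) fit y≡15x+13 (mod 26); the inverse of 15 mod 26 is 7. Each letter's alphabet position (a=0..z=25) is mapped through 15·x+13 mod 26 — an affine cipher.
For story: s(18)→15·18+13≡23=x; t(19)→15·19+13≡12=m; o(14)→15·14+13≡15=p; r(17)→15·17+13≡8=i; y(24)→15·24+13≡9=j (all mod 26).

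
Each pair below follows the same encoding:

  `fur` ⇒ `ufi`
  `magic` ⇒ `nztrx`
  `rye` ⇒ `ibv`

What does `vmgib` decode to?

Each pair mirrors across the alphabet (f↔u, u↔f, r↔i): positions sum to 25. Each letter is replaced by its mirror in the alphabet: a↔z, b↔y, c↔x, and so on (the Atbash cipher).
Reversing it on vmgib: v↔e, m↔n, g↔t, i↔r, b↔y.

entry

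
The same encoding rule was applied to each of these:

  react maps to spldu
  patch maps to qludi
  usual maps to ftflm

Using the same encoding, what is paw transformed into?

The shift depends on letter class: consonant r→s is +1, but vowel e→p is +11. Vowels shift forward by 11 and consonants shift forward by 1.
On paw: p(cons)+1=q, a(vowel)+11=l, w(cons)+1=x.

qlx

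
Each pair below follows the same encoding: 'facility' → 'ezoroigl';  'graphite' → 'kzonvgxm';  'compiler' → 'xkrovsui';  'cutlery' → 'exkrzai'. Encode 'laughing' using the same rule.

mtonmagr

Two steps: reverse the string, then apply a Caesar shift of +6.
For laughing: reverse → gnihgual; then shift: g+6=m, n+6=t, i+6=o, h+6=n, g+6=m, u+6=a, a+6=g, l+6=r.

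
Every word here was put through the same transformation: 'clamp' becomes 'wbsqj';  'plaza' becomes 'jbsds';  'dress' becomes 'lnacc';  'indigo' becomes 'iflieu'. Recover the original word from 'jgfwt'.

Treating letters as 0–25, the rule is x ↦ 15x + 18 (mod 26).
Decoding jgfwt: j(9)→7·(9−18)≡15=p; g(6)→7·(6−18)≡20=u; f(5)→7·(5−18)≡13=n; w(22)→7·(22−18)≡2=c; t(19)→7·(19−18)≡7=h (all mod 26).

punch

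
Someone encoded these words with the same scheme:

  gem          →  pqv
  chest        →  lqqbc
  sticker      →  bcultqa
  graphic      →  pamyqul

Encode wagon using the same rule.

The shift depends on letter class: consonant g→p is +9, but vowel e→q is +12. The rule splits by letter class: vowels +12, consonants +9.
Applying it to wagon: w(cons)+9=f, a(vowel)+12=m, g(cons)+9=p, o(vowel)+12=a, n(cons)+9=w.

fmpaw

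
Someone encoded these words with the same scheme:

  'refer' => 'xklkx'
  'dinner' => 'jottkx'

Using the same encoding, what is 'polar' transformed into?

This is a Caesar cipher with shift 6.
Applying it to polar: p+6=v, o+6=u, l+6=r, a+6=g, r+6=x.

vurgx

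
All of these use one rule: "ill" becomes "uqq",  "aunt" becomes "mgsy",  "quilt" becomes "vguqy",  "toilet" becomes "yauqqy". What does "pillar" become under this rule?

The shift depends on letter class: consonant l→q is +5, but vowel i→u is +12. The rule splits by letter class: vowels +12, consonants +5.
Applying it to pillar: p(cons)+5=u, i(vowel)+12=u, l(cons)+5=q, l(cons)+5=q, a(vowel)+12=m, r(cons)+5=w.

uuqqmw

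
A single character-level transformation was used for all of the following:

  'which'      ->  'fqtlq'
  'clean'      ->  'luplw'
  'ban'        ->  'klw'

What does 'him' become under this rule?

The shift depends on letter class: consonant w→f is +9, but vowel i→t is +11. Two shifts are in play — +11 for a/e/i/o/u, +9 for every other letter.
For him: h(cons)+9=q, i(vowel)+11=t, m(cons)+9=v.

qtv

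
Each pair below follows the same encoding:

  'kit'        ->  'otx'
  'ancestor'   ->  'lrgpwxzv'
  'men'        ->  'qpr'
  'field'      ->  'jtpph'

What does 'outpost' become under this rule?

The rule splits by letter class: vowels +11, consonants +4.
Applying it to outpost: o(vowel)+11=z, u(vowel)+11=f, t(cons)+4=x, p(cons)+4=t, o(vowel)+11=z, s(cons)+4=w, t(cons)+4=x.

zfxtzwx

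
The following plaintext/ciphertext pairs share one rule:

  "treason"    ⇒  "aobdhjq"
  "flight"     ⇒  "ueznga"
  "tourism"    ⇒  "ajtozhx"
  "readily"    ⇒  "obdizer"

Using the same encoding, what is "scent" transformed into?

hpbqa

This is an affine cipher: with a=0,…,z=25, each position x becomes (19x+3) mod 26.
For scent: s(18)→19·18+3≡7=h; c(2)→19·2+3≡15=p; e(4)→19·4+3≡1=b; n(13)→19·13+3≡16=q; t(19)→19·19+3≡0=a (all mod 26).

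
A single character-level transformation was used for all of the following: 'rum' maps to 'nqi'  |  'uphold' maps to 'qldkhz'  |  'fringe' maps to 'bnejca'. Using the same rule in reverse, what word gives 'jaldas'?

Compare letters: r→n is +22, u→q is +22, m→i is +22 — a constant shift. It's a constant shift of +22 (ROT22).
Undoing it on jaldas: j−22=n, a−22=e, l−22=p, d−22=h, a−22=e, s−22=w.

nephew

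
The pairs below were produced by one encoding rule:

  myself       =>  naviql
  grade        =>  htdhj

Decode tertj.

In myself: m→n is +1, y→a is +2, s→v is +3, e→i is +4 — the shift increases by 1 each position. The shift increases by 1 at each position, starting from +1: 1, 2, 3, ….
Decoding tertj: t−1=s, e−2=c, r−3=o, t−4=p, j−5=e.

scope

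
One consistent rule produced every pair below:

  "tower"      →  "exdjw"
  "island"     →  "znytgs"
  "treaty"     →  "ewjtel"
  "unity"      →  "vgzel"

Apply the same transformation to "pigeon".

t(19)→e(4) and o(14)→x(23) fit y≡17x+19 (mod 26); the inverse of 17 mod 26 is 23. This is an affine cipher: with a=0,…,z=25, each position x becomes (17x+19) mod 26.
Applying it to pigeon: p(15)→17·15+19≡14=o; i(8)→17·8+19≡25=z; g(6)→17·6+19≡17=r; e(4)→17·4+19≡9=j; o(14)→17·14+19≡23=x; n(13)→17·13+19≡6=g (all mod 26).

ozrjxg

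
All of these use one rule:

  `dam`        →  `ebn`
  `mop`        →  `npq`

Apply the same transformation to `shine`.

tijof

It's a constant shift of +1 (ROT1).
Applying it to shine: s+1=t, h+1=i, i+1=j, n+1=o, e+1=f.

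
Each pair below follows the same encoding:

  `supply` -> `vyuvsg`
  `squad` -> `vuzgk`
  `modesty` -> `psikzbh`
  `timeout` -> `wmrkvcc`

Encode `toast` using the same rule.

wsfya

In supply: s→v is +3, u→y is +4, p→u is +5, p→v is +6 — the shift increases by 1 each position. Each letter shifts forward by (position + 3), i.e. 3, 4, 5, … — the shift grows by one for each successive letter.
Applying it to toast: t+3=w, o+4=s, a+5=f, s+6=y, t+7=a.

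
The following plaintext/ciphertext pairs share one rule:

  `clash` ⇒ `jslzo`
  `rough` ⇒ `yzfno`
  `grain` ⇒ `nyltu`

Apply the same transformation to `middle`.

The shift depends on letter class: consonant c→j is +7, but vowel a→l is +11. Two shifts are in play — +11 for a/e/i/o/u, +7 for every other letter.
On middle: m(cons)+7=t, i(vowel)+11=t, d(cons)+7=k, d(cons)+7=k, l(cons)+7=s, e(vowel)+11=p.

ttkksp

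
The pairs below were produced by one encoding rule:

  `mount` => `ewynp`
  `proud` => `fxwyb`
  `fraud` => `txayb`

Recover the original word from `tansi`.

m(12)→e(4) and o(14)→w(22) fit y≡9x+0 (mod 26); the inverse of 9 mod 26 is 3. Treating letters as 0–25, the rule is x ↦ 9x + 0 (mod 26).
Reversing it on tansi: t(19)→3·(19−0)≡5=f; a(0)→3·(0−0)≡0=a; n(13)→3·(13−0)≡13=n; s(18)→3·(18−0)≡2=c; i(8)→3·(8−0)≡24=y (all mod 26).

fancy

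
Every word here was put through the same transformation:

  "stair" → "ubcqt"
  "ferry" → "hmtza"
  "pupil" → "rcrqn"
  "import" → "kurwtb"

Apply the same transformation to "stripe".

A repeating key of period 2 is used — shifts +2, +8 over and over.
On stripe: s+2=u, t+8=b, r+2=t, i+8=q, p+2=r, e+8=m.

ubtqrm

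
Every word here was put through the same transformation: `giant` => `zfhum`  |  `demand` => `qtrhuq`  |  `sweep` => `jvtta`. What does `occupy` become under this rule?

g(6)→z(25) and i(8)→f(5) fit y≡3x+7 (mod 26); the inverse of 3 mod 26 is 9. Treating letters as 0–25, the rule is x ↦ 3x + 7 (mod 26).
Applying it to occupy: o(14)→3·14+7≡23=x; c(2)→3·2+7≡13=n; c(2)→3·2+7≡13=n; u(20)→3·20+7≡15=p; p(15)→3·15+7≡0=a; y(24)→3·24+7≡1=b (all mod 26).

xnnpab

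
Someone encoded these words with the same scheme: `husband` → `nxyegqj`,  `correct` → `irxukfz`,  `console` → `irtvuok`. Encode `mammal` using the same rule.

sdspgo

Shifts by position in husband: pos 0: h→n (+6), pos 1: u→x (+3), pos 2: s→y (+6), pos 3: b→e (+3) — repeating every 2. It's a Vigenère-style cipher with numeric key [6,3]: position i shifts by key[i mod 2].
Applying it to mammal: m+6=s, a+3=d, m+6=s, m+3=p, a+6=g, l+3=o.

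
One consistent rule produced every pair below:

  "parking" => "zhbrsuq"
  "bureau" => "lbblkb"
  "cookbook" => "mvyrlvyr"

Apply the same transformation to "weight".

Shifts by position in parking: pos 0: p→z (+10), pos 1: a→h (+7), pos 2: r→b (+10), pos 3: k→r (+7) — repeating every 2. It's a Vigenère-style cipher with numeric key [10,7]: position i shifts by key[i mod 2].
Applying it to weight: w+10=g, e+7=l, i+10=s, g+7=n, h+10=r, t+7=a.

glsnra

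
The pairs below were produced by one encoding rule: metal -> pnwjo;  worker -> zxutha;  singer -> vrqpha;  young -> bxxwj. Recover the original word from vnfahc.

A repeating key of period 2 is used — shifts +3, +9 over and over.
Decoding vnfahc: v−3=s, n−9=e, f−3=c, a−9=r, h−3=e, c−9=t.

secret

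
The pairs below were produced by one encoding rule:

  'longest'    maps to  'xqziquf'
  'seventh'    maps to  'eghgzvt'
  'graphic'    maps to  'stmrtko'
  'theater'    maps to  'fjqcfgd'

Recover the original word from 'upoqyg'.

income

Shifts by position in longest: pos 0: l→x (+12), pos 1: o→q (+2), pos 2: n→z (+12), pos 3: g→i (+2) — repeating every 2. The shifts repeat in a cycle of length 2: positions 0,1,… shift by +12, +2, then the pattern repeats.
Reversing it on upoqyg: u−12=i, p−2=n, o−12=c, q−2=o, y−12=m, g−2=e.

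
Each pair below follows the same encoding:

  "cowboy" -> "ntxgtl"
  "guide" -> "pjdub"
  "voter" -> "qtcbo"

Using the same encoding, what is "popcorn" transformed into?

c(2)→n(13) and o(14)→t(19) fit y≡7x+25 (mod 26); the inverse of 7 mod 26 is 15. This is an affine cipher: with a=0,…,z=25, each position x becomes (7x+25) mod 26.
On popcorn: p(15)→7·15+25≡0=a; o(14)→7·14+25≡19=t; p(15)→7·15+25≡0=a; c(2)→7·2+25≡13=n; o(14)→7·14+25≡19=t; r(17)→7·17+25≡14=o; n(13)→7·13+25≡12=m (all mod 26).

atantom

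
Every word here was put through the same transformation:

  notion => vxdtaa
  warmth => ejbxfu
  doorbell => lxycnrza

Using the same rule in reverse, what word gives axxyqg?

Letter i (0-indexed) is shifted by i+8, so successive shifts are 8, 9, 10, ….
Decoding axxyqg: a−8=s, x−9=o, x−10=n, y−11=n, q−12=e, g−13=t.

sonnet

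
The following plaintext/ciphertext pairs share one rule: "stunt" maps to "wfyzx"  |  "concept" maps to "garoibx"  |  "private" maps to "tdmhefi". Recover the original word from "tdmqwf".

It's a Vigenère-style cipher with numeric key [4,12]: position i shifts by key[i mod 2].
Undoing it on tdmqwf: t−4=p, d−12=r, m−4=i, q−12=e, w−4=s, f−12=t.

priest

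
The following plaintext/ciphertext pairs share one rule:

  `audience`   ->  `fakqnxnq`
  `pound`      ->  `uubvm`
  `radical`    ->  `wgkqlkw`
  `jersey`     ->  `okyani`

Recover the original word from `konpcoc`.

Letter i (0-indexed) is shifted by i+5, so successive shifts are 5, 6, 7, ….
Decoding konpcoc: k−5=f, o−6=i, n−7=g, p−8=h, c−9=t, o−10=e, c−11=r.

fighter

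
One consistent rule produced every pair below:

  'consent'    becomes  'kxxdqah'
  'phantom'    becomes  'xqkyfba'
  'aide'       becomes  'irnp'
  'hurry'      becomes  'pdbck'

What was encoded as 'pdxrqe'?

The shift increases by 1 at each position, starting from +8: 8, 9, 10, ….
Undoing it on pdxrqe: p−8=h, d−9=u, x−10=n, r−11=g, q−12=e, e−13=r.

hunger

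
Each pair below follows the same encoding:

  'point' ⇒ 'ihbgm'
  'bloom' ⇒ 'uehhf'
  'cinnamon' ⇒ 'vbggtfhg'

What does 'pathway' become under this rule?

itmaptr

Compare letters: p→i is +19, o→h is +19, i→b is +19 — a constant shift. Every letter moves 19 places later in the alphabet, wrapping around z→a.
Applying it to pathway: p+19=i, a+19=t, t+19=m, h+19=a, w+19=p, a+19=t, y+19=r.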